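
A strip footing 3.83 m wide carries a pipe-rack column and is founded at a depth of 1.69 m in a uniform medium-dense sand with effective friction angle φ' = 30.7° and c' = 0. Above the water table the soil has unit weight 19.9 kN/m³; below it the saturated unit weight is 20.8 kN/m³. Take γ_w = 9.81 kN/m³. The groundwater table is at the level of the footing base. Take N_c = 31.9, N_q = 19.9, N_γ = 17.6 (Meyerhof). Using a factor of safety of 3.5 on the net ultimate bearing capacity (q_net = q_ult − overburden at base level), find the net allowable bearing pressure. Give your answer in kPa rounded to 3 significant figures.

Overburden at base level: q = 19.9 × 1.69 = 33.631 kPa.
Below the base the soil is submerged, so the ½γBN_γ term uses γ' = 20.8 − 9.81 = 10.99 kN/m³.
Surcharge term q·N_q = 33.631 × 19.9 = 669.26 kPa; self-weight term 0.5·γ·B·N_γ = 0.5 × 10.99 × 3.83 × 17.6 = 370.41 kPa.
q_ult = 669.26 + 370.41 = 1039.7 kPa.
q_net = 1039.7 − 33.631 = 1006 kPa.
q_all(net) = 1006 / 3.5 = 287.44 kPa.

q_all(net) ≈ 287 kPa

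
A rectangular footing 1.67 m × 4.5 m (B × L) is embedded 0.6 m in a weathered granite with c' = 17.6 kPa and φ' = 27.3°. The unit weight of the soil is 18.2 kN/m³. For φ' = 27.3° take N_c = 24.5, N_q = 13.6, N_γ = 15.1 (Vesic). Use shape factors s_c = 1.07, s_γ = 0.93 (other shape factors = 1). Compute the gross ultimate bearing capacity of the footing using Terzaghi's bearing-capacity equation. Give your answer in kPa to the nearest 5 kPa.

Effective surcharge at the founding depth q = γ·D_f = 18.2 × 0.6 = 10.92 kPa.
q_ult = c·N_c·s_c + q·N_q + 0.5·γ·B·N_γ·s_γ
     = 17.6 × 24.5 × 1.07 + 10.92 × 13.6 + 0.5 × 18.2 × 1.67 × 15.1 × 0.93
     = 461.38 + 148.51 + 213.41 = 823.31 kPa.

q_ult ≈ 825 kPa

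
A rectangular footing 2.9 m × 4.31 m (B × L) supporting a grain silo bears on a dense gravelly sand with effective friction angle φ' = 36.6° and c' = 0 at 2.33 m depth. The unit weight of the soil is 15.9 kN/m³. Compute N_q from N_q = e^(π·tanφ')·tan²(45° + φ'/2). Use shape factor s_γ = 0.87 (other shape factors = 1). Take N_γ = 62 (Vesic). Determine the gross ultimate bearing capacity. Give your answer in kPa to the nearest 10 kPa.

q_ult ≈ 2750 kPa

tan36.6° = 0.7427, so N_q = e^(π×0.7427)·tan²(63.3°) = 10.31 × 3.953 = 40.76.
Effective surcharge at the founding depth q = γ·D_f = 15.9 × 2.33 = 37.047 kPa.
q_ult = q·N_q + 0.5·γ·B·N_γ·s_γ
     = 37.047 × 40.76 + 0.5 × 15.9 × 2.9 × 62 × 0.87
     = 1510 + 1243.6 = 2753.6 kPa.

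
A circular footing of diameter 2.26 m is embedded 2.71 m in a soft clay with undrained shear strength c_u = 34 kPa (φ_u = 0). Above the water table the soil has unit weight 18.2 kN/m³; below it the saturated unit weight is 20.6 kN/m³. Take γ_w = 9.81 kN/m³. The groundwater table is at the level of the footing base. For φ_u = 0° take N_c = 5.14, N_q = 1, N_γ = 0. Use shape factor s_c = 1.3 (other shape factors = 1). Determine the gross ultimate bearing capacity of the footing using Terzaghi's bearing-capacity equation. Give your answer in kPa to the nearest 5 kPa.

q_ult ≈ 275 kPa

q = γ·D_f = 18.2 × 2.71 = 49.322 kPa.
c·N_c·s_c = 34 × 5.14 × 1.3 = 227.19 kPa
q·N_q = 49.322 × 1 = 49.322 kPa
q_ult = 227.19 + 49.322 = 276.51 kPa.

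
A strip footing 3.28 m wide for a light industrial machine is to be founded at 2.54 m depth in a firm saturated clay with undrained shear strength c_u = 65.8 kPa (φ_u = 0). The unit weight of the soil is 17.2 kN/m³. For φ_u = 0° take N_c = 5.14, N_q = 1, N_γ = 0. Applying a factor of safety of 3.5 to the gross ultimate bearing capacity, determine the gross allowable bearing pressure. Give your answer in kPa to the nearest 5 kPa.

Effective surcharge at the founding depth q = γ·D_f = 17.2 × 2.54 = 43.688 kPa.
q_ult = c·N_c + q·N_q
     = 65.8 × 5.14 + 43.688 × 1
     = 338.21 + 43.688 = 381.9 kPa.
q_all = q_ult / FS = 381.9 / 3.5 = 109.11 kPa.

q_all ≈ 110 kPa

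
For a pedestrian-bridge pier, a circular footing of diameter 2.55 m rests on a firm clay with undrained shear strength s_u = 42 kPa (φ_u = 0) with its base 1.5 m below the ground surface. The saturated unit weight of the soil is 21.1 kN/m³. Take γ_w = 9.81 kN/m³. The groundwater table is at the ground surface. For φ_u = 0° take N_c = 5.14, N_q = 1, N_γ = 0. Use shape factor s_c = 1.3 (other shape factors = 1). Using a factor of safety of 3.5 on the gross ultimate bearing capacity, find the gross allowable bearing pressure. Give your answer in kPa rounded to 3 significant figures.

q_all ≈ 85 kPa

Water table at ground surface, so effective unit weight γ' = 21.1 − 9.81 = 11.29 kN/m³ is used throughout; overburden q = 11.29 × 1.5 = 16.935 kPa.
Cohesion term c·N_c·s_c = 42 × 5.14 × 1.3 = 280.64 kPa; surcharge term q·N_q = 16.935 × 1 = 16.935 kPa.
q_ult = 280.64 + 16.935 = 297.58 kPa.
q_all = 297.58 / 3.5 = 85.023 kPa.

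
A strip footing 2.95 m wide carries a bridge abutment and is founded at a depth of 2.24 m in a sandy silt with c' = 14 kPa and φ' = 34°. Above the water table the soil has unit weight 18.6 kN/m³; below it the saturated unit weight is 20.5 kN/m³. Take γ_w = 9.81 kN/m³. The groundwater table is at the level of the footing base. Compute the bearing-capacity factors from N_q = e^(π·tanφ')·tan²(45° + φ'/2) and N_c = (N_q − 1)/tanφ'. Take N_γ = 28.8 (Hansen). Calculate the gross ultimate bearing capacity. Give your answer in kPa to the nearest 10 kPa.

tan34° = 0.6745, so N_q = e^(π×0.6745)·tan²(62°) = 8.323 × 3.537 = 29.44.
N_c = (29.44 − 1)/tan34° = 42.16.
Effective surcharge at the founding depth q = γ·D_f = 18.6 × 2.24 = 41.664 kPa.
The water table coincides with the base, so in the self-weight term γ → γ' = 10.69 kN/m³.
q_ult = c·N_c + q·N_q + 0.5·γ·B·N_γ
     = 14 × 42.164 + 41.664 × 29.44 + 0.5 × 10.69 × 2.95 × 28.8
     = 590.29 + 1226.6 + 454.11 = 2271 kPa.

q_ult ≈ 2270 kPa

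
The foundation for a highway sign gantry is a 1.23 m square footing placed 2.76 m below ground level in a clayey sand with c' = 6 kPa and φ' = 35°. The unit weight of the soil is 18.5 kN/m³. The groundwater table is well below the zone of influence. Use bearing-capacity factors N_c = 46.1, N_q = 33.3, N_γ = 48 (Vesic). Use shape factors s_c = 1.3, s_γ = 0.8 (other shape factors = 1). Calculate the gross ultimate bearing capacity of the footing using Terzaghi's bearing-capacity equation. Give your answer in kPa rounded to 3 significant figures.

Overburden at base level: q = 18.5 × 2.76 = 51.06 kPa.
Cohesion term c·N_c·s_c = 6 × 46.1 × 1.3 = 359.58 kPa; surcharge term q·N_q = 51.06 × 33.3 = 1700.3 kPa; self-weight term 0.5·γ·B·N_γ·s_γ = 0.5 × 18.5 × 1.23 × 48 × 0.8 = 436.9 kPa.
q_ult = 359.58 + 1700.3 + 436.9 = 2496.8 kPa.

q_ult ≈ 2500 kPa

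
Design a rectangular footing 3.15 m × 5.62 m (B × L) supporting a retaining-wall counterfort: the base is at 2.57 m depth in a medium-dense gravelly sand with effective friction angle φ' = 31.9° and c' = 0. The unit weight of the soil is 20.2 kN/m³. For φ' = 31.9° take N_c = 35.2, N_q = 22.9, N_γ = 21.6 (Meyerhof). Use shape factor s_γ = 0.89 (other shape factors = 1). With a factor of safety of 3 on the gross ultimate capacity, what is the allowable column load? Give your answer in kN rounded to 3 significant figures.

P_all ≈ 10600 kN

Overburden at base level: q = 20.2 × 2.57 = 51.914 kPa.
Surcharge term q·N_q = 51.914 × 22.9 = 1188.8 kPa; self-weight term 0.5·γ·B·N_γ·s_γ = 0.5 × 20.2 × 3.15 × 21.6 × 0.89 = 611.61 kPa.
q_ult = 1188.8 + 611.61 = 1800.4 kPa.
Gross allowable pressure q_all = 1800.4 / 3 = 600.15 kPa.
Footing area = 17.703 m², so allowable column load = 600.15 × 17.703 = 10624 kN.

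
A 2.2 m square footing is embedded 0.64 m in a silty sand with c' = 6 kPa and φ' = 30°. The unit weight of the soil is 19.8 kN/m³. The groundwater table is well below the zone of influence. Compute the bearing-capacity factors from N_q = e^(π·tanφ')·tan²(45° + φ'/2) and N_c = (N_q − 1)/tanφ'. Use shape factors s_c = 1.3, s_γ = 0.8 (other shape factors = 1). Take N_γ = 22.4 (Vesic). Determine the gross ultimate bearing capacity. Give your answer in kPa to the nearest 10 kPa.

tan30° = 0.5774, so N_q = e^(π×0.5774)·tan²(60°) = 6.134 × 3.0 = 18.4.
N_c = (18.4 − 1)/tan30° = 30.14.
Overburden at base level: q = 19.8 × 0.64 = 12.672 kPa.
Cohesion term c·N_c·s_c = 6 × 30.14 × 1.3 = 235.09 kPa; surcharge term q·N_q = 12.672 × 18.401 = 233.18 kPa; self-weight term 0.5·γ·B·N_γ·s_γ = 0.5 × 19.8 × 2.2 × 22.4 × 0.8 = 390.3 kPa.
q_ult = 235.09 + 233.18 + 390.3 = 858.57 kPa.

q_ult ≈ 860 kPa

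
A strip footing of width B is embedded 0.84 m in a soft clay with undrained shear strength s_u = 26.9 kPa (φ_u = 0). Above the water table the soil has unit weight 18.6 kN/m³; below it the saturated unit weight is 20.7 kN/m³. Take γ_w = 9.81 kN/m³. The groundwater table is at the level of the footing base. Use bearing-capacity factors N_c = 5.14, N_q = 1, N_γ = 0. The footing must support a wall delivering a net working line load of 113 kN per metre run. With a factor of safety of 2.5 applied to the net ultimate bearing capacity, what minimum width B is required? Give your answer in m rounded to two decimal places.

B = 2.04 m

Effective surcharge at the founding depth q = γ·D_f = 18.6 × 0.84 = 15.624 kPa.
q_ult = c·N_c + q·N_q
     = 26.9 × 5.14 + 15.624 × 1
     = 138.27 + 15.624 = 153.89 kPa.
For φ = 0 the ½γBN_γ term vanishes, so q_ult is independent of B. q_net = 153.89 − 15.624 = 138.27 kPa; q_all(net) = 138.27/2.5 = 55.306 kPa.
Required width B = w / q_all(net) = 113 / 55.306 = 2.043 m.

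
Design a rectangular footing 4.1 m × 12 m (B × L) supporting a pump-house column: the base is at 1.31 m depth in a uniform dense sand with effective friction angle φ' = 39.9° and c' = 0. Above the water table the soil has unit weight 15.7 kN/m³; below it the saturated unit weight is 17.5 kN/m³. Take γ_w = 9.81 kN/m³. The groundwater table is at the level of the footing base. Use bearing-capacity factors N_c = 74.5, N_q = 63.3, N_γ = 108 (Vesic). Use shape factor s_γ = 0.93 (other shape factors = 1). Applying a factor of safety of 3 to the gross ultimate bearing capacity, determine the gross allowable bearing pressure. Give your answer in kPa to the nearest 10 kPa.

q = γ·D_f = 15.7 × 1.31 = 20.567 kPa.
For the ½γBN_γ term take γ' = 17.5 − 9.81 = 7.69 kN/m³ (soil below base is submerged).
q·N_q = 20.567 × 63.3 = 1301.9 kPa
0.5·γ·B·N_γ·s_γ = 0.5 × 7.69 × 4.1 × 108 × 0.93 = 1583.4 kPa
q_ult = 1301.9 + 1583.4 = 2885.3 kPa.
q_all = q_ult / FS = 2885.3 / 3 = 961.76 kPa.

q_all ≈ 960 kPa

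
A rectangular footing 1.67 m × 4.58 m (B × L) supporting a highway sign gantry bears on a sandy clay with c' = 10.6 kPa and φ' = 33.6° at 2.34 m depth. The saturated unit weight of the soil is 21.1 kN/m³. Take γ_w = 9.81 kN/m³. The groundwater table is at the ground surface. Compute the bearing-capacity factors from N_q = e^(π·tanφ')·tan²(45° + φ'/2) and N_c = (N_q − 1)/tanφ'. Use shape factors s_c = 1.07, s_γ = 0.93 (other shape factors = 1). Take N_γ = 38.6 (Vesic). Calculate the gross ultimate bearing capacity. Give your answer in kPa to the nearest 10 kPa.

q_ult ≈ 1540 kPa

tan33.6° = 0.6644, so N_q = e^(π×0.6644)·tan²(61.8°) = 8.063 × 3.478 = 28.04.
N_c = (28.04 − 1)/tan33.6° = 40.7.
With the water table at the surface the whole profile is submerged: γ' = 21.1 − 9.81 = 11.29 kN/m³, so q = γ'·D_f = 26.419 kPa; the same γ' applies in the ½γBN_γ term.
q_ult = c·N_c·s_c + q·N_q + 0.5·γ·B·N_γ·s_γ
     = 10.6 × 40.705 × 1.07 + 26.419 × 28.044 + 0.5 × 11.29 × 1.67 × 38.6 × 0.93
     = 461.67 + 740.89 + 338.42 = 1541 kPa.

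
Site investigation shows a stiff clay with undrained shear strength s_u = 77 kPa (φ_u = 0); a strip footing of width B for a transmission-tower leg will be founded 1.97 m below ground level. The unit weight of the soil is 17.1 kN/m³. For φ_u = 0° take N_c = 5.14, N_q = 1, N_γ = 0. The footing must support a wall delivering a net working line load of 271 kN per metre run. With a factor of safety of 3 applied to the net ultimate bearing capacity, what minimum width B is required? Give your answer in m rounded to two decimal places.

B = 2.05 m

q = γ·D_f = 17.1 × 1.97 = 33.687 kPa.
c·N_c = 77 × 5.14 = 395.78 kPa
q·N_q = 33.687 × 1 = 33.687 kPa
q_ult = 395.78 + 33.687 = 429.47 kPa.
For φ = 0 the ½γBN_γ term vanishes, so q_ult is independent of B. q_net = 429.47 − 33.687 = 395.78 kPa; q_all(net) = 395.78/3 = 131.93 kPa.
Required width B = w / q_all(net) = 271 / 131.93 = 2.054 m.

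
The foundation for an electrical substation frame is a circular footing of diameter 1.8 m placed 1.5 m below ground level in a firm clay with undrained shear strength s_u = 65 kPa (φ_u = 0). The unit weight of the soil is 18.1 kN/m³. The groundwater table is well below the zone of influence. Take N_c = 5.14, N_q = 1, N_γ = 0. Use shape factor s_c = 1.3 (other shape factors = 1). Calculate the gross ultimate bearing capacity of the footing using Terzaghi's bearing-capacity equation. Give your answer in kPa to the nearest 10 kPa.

q_ult ≈ 460 kPa

Effective surcharge at the founding depth q = γ·D_f = 18.1 × 1.5 = 27.15 kPa.
q_ult = c·N_c·s_c + q·N_q
     = 65 × 5.14 × 1.3 + 27.15 × 1
     = 434.33 + 27.15 = 461.48 kPa.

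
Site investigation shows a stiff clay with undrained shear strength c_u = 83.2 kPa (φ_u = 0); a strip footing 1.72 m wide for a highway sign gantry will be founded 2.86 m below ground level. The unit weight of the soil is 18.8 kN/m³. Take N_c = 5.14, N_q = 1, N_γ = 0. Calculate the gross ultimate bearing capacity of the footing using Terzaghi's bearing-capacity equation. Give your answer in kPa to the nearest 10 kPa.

q_ult ≈ 480 kPa

Overburden at base level: q = 18.8 × 2.86 = 53.768 kPa.
Cohesion term c·N_c = 83.2 × 5.14 = 427.65 kPa; surcharge term q·N_q = 53.768 × 1 = 53.768 kPa.
q_ult = 427.65 + 53.768 = 481.42 kPa.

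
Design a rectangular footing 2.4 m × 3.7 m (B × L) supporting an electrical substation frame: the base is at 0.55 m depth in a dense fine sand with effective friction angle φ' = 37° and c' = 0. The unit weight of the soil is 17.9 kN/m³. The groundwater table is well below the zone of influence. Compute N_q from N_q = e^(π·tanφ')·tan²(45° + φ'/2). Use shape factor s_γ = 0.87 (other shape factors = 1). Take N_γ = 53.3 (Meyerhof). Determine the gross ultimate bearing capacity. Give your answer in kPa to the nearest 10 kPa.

q_ult ≈ 1420 kPa

tan37° = 0.7536, so N_q = e^(π×0.7536)·tan²(63.5°) = 10.669 × 4.023 = 42.92.
Effective surcharge at the founding depth q = γ·D_f = 17.9 × 0.55 = 9.845 kPa.
q_ult = q·N_q + 0.5·γ·B·N_γ·s_γ
     = 9.845 × 42.92 + 0.5 × 17.9 × 2.4 × 53.3 × 0.87
     = 422.55 + 996.05 = 1418.6 kPa.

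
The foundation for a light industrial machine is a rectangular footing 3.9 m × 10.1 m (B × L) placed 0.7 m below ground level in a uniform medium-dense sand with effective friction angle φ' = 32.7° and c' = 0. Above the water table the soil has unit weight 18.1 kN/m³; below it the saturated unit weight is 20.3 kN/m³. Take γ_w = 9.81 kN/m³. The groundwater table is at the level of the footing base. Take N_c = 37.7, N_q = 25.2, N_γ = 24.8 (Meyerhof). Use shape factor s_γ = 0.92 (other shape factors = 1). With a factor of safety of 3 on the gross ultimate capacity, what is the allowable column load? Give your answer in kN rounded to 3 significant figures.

P_all ≈ 10300 kN

Effective surcharge at the founding depth q = γ·D_f = 18.1 × 0.7 = 12.67 kPa.
The water table coincides with the base, so in the self-weight term γ → γ' = 10.49 kN/m³.
q_ult = q·N_q + 0.5·γ·B·N_γ·s_γ
     = 12.67 × 25.2 + 0.5 × 10.49 × 3.9 × 24.8 × 0.92
     = 319.28 + 466.71 = 786 kPa.
Gross allowable pressure q_all = 786 / 3 = 262 kPa.
Footing area = 39.39 m², so allowable column load = 262 × 39.39 = 10320 kN.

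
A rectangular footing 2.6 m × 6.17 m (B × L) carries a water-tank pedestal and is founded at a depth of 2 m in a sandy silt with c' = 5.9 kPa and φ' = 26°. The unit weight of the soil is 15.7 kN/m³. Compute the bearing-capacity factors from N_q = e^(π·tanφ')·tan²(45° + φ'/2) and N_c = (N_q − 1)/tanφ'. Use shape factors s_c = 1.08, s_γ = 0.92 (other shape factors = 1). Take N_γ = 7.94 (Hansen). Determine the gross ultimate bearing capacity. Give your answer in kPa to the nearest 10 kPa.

q_ult ≈ 660 kPa

tan26° = 0.4877, so N_q = e^(π×0.4877)·tan²(58°) = 4.629 × 2.561 = 11.85.
N_c = (11.85 − 1)/tan26° = 22.25.
q = γ·D_f = 15.7 × 2 = 31.4 kPa.
c·N_c·s_c = 5.9 × 22.254 × 1.08 = 141.81 kPa
q·N_q = 31.4 × 11.854 = 372.22 kPa
0.5·γ·B·N_γ·s_γ = 0.5 × 15.7 × 2.6 × 7.94 × 0.92 = 149.09 kPa
q_ult = 141.81 + 372.22 + 149.09 = 663.12 kPa.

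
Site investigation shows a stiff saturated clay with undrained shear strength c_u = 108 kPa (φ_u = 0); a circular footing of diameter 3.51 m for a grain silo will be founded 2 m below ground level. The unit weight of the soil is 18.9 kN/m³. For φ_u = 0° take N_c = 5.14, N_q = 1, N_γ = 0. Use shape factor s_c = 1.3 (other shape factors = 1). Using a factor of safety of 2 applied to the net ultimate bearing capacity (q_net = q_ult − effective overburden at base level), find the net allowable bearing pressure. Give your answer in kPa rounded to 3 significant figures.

q_all(net) ≈ 361 kPa

q = γ·D_f = 18.9 × 2 = 37.8 kPa.
c·N_c·s_c = 108 × 5.14 × 1.3 = 721.66 kPa
q·N_q = 37.8 × 1 = 37.8 kPa
q_ult = 721.66 + 37.8 = 759.46 kPa.
Net ultimate: q_net = 759.46 − 37.8 = 721.66 kPa.
q_all(net) = 721.66 / 2 = 360.83 kPa.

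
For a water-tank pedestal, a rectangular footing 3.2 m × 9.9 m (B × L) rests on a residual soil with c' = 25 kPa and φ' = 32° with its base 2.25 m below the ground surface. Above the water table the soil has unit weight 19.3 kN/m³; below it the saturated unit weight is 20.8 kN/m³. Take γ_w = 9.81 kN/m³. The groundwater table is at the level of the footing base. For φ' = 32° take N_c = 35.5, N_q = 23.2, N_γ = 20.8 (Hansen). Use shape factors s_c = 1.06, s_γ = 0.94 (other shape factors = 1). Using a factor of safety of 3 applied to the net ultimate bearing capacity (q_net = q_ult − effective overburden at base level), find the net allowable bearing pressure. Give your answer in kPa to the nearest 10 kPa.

q_all(net) ≈ 750 kPa

q = γ·D_f = 19.3 × 2.25 = 43.425 kPa.
For the ½γBN_γ term take γ' = 20.8 − 9.81 = 10.99 kN/m³ (soil below base is submerged).
c·N_c·s_c = 25 × 35.5 × 1.06 = 940.75 kPa
q·N_q = 43.425 × 23.2 = 1007.5 kPa
0.5·γ·B·N_γ·s_γ = 0.5 × 10.99 × 3.2 × 20.8 × 0.94 = 343.8 kPa
q_ult = 940.75 + 1007.5 + 343.8 = 2292 kPa.
Net ultimate: q_net = 2292 − 43.425 = 2248.6 kPa.
q_all(net) = 2248.6 / 3 = 749.53 kPa.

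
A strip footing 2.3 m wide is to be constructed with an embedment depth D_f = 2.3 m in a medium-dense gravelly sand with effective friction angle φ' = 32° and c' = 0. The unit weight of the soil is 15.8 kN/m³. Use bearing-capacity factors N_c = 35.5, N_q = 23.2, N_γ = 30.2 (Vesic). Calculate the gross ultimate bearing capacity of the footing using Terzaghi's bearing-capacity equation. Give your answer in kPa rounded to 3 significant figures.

Overburden at base level: q = 15.8 × 2.3 = 36.34 kPa.
Surcharge term q·N_q = 36.34 × 23.2 = 843.09 kPa; self-weight term 0.5·γ·B·N_γ = 0.5 × 15.8 × 2.3 × 30.2 = 548.73 kPa.
q_ult = 843.09 + 548.73 = 1391.8 kPa.

q_ult ≈ 1390 kPa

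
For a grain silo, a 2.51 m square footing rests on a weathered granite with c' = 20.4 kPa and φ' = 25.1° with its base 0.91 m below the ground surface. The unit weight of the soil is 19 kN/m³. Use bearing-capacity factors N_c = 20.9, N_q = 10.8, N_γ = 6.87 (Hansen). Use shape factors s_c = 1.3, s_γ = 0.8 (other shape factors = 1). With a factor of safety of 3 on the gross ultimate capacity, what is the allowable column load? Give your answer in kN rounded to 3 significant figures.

P_all ≈ 1830 kN

Overburden at base level: q = 19 × 0.91 = 17.29 kPa.
Cohesion term c·N_c·s_c = 20.4 × 20.9 × 1.3 = 554.27 kPa; surcharge term q·N_q = 17.29 × 10.8 = 186.73 kPa; self-weight term 0.5·γ·B·N_γ·s_γ = 0.5 × 19 × 2.51 × 6.87 × 0.8 = 131.05 kPa.
q_ult = 554.27 + 186.73 + 131.05 = 872.05 kPa.
Gross allowable pressure q_all = 872.05 / 3 = 290.68 kPa.
Footing area = 6.3001 m², so allowable column load = 290.68 × 6.3001 = 1831.3 kN.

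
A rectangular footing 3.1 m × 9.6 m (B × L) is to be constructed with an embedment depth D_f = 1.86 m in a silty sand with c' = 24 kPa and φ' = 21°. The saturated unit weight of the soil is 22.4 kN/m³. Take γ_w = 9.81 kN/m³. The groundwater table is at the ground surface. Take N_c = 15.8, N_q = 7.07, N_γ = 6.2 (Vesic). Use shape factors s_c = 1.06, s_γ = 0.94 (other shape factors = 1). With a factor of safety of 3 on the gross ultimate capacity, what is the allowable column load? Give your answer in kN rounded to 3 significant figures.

With the water table at the surface the whole profile is submerged: γ' = 22.4 − 9.81 = 12.59 kN/m³, so q = γ'·D_f = 23.417 kPa; the same γ' applies in the ½γBN_γ term.
q_ult = c·N_c·s_c + q·N_q + 0.5·γ·B·N_γ·s_γ
     = 24 × 15.8 × 1.06 + 23.417 × 7.07 + 0.5 × 12.59 × 3.1 × 6.2 × 0.94
     = 401.95 + 165.56 + 113.73 = 681.24 kPa.
Gross allowable pressure q_all = 681.24 / 3 = 227.08 kPa.
Footing area = 29.76 m², so allowable column load = 227.08 × 29.76 = 6757.9 kN.

P_all ≈ 6760 kN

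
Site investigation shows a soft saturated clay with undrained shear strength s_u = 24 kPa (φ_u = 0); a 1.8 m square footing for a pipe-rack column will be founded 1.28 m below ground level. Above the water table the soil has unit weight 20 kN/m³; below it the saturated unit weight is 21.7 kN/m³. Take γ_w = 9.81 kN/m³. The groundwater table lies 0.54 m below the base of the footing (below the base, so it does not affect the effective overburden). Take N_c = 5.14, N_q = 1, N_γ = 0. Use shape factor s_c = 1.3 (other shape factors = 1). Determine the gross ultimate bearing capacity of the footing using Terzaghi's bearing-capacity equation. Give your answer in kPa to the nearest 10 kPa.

Effective surcharge at the founding depth q = γ·D_f = 20 × 1.28 = 25.6 kPa.
q_ult = c·N_c·s_c + q·N_q
     = 24 × 5.14 × 1.3 + 25.6 × 1
     = 160.37 + 25.6 = 185.97 kPa.

q_ult ≈ 190 kPa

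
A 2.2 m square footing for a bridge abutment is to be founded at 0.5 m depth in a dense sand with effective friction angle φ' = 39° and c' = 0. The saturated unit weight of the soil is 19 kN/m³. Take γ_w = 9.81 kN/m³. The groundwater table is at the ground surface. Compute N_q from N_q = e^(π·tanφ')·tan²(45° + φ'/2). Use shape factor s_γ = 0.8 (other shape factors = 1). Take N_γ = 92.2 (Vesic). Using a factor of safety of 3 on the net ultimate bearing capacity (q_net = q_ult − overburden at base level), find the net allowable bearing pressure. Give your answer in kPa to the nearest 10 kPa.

q_all(net) ≈ 330 kPa

N_q = e^(π·tan39°)·tan²(64.5°) = 55.96.
With the water table at the surface the whole profile is submerged: γ' = 19 − 9.81 = 9.19 kN/m³, so q = γ'·D_f = 4.595 kPa; the same γ' applies in the ½γBN_γ term.
q_ult = q·N_q + 0.5·γ·B·N_γ·s_γ
     = 4.595 × 55.957 + 0.5 × 9.19 × 2.2 × 92.2 × 0.8
     = 257.12 + 745.64 = 1002.8 kPa.
q_net = 1002.8 − 4.595 = 998.17 kPa.
q_all(net) = 998.17 / 3 = 332.72 kPa.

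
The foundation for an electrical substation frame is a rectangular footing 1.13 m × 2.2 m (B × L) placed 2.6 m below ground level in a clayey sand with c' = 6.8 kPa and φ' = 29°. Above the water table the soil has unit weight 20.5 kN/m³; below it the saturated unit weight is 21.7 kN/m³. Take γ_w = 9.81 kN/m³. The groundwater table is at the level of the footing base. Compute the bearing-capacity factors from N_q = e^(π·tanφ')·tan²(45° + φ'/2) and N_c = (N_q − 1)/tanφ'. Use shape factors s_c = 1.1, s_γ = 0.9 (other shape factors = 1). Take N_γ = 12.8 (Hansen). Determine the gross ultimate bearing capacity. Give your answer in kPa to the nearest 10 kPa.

q_ult ≈ 1160 kPa

tan29° = 0.5543, so N_q = e^(π×0.5543)·tan²(59.5°) = 5.705 × 2.882 = 16.44.
N_c = (16.44 − 1)/tan29° = 27.86.
q = γ·D_f = 20.5 × 2.6 = 53.3 kPa.
For the ½γBN_γ term take γ' = 21.7 − 9.81 = 11.89 kN/m³ (soil below base is submerged).
c·N_c·s_c = 6.8 × 27.86 × 1.1 = 208.4 kPa
q·N_q = 53.3 × 16.443 = 876.43 kPa
0.5·γ·B·N_γ·s_γ = 0.5 × 11.89 × 1.13 × 12.8 × 0.9 = 77.39 kPa
q_ult = 208.4 + 876.43 + 77.39 = 1162.2 kPa.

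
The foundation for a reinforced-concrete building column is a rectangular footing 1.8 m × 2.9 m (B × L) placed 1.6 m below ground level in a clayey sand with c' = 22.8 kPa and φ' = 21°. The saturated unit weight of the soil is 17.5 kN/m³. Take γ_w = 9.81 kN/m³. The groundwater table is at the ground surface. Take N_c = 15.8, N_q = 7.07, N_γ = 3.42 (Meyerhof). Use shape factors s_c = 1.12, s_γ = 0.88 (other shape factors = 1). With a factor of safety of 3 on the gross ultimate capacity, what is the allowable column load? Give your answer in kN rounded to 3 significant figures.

With the water table at the surface the whole profile is submerged: γ' = 17.5 − 9.81 = 7.69 kN/m³, so q = γ'·D_f = 12.304 kPa; the same γ' applies in the ½γBN_γ term.
q_ult = c·N_c·s_c + q·N_q + 0.5·γ·B·N_γ·s_γ
     = 22.8 × 15.8 × 1.12 + 12.304 × 7.07 + 0.5 × 7.69 × 1.8 × 3.42 × 0.88
     = 403.47 + 86.989 + 20.829 = 511.29 kPa.
Gross allowable pressure q_all = 511.29 / 3 = 170.43 kPa.
Footing area = 5.22 m², so allowable column load = 170.43 × 5.22 = 889.64 kN.

P_all ≈ 890 kN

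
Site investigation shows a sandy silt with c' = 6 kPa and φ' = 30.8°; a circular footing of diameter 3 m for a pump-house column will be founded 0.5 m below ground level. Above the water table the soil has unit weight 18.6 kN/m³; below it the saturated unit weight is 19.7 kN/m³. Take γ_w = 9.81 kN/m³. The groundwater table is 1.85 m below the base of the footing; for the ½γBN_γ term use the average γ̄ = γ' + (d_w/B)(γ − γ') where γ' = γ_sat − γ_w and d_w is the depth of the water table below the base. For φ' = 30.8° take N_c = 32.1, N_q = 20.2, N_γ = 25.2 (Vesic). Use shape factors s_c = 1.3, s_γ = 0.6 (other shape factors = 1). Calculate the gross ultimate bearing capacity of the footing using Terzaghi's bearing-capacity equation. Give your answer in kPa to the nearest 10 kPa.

q_ult ≈ 780 kPa

Overburden at base level: q = 18.6 × 0.5 = 9.3 kPa.
The water table is 1.85 m below the base (< B = 3 m), so the ½γBN_γ term uses γ̄ = γ' + (d_w/B)(γ − γ') = 9.89 + (1.85/3)(18.6 − 9.89) = 15.261 kN/m³.
Cohesion term c·N_c·s_c = 6 × 32.1 × 1.3 = 250.38 kPa; surcharge term q·N_q = 9.3 × 20.2 = 187.86 kPa; self-weight term 0.5·γ·B·N_γ·s_γ = 0.5 × 15.261 × 3 × 25.2 × 0.6 = 346.12 kPa.
q_ult = 250.38 + 187.86 + 346.12 = 784.36 kPa.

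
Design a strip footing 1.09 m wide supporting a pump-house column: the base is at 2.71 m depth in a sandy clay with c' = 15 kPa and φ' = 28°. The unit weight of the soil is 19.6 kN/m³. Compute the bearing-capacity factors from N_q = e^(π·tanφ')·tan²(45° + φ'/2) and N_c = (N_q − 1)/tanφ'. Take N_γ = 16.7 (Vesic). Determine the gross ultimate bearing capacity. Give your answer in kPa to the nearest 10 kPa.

q_ult ≈ 1350 kPa

tan28° = 0.5317, so N_q = e^(π×0.5317)·tan²(59°) = 5.314 × 2.77 = 14.72.
N_c = (14.72 − 1)/tan28° = 25.8.
Overburden at base level: q = 19.6 × 2.71 = 53.116 kPa.
Cohesion term c·N_c = 15 × 25.803 = 387.05 kPa; surcharge term q·N_q = 53.116 × 14.72 = 781.86 kPa; self-weight term 0.5·γ·B·N_γ = 0.5 × 19.6 × 1.09 × 16.7 = 178.39 kPa.
q_ult = 387.05 + 781.86 + 178.39 = 1347.3 kPa.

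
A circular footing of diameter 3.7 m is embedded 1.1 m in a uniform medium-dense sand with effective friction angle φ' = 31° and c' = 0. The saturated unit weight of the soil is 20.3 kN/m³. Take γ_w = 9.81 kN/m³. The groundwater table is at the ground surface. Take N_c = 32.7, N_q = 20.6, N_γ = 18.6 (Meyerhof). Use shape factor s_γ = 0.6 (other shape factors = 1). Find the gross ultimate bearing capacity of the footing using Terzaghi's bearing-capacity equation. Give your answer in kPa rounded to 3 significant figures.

Water table at ground surface, so effective unit weight γ' = 20.3 − 9.81 = 10.49 kN/m³ is used throughout; overburden q = 10.49 × 1.1 = 11.539 kPa; the same γ' applies in the ½γBN_γ term.
Surcharge term q·N_q = 11.539 × 20.6 = 237.7 kPa; self-weight term 0.5·γ·B·N_γ·s_γ = 0.5 × 10.49 × 3.7 × 18.6 × 0.6 = 216.58 kPa.
q_ult = 237.7 + 216.58 = 454.28 kPa.

q_ult ≈ 454 kPa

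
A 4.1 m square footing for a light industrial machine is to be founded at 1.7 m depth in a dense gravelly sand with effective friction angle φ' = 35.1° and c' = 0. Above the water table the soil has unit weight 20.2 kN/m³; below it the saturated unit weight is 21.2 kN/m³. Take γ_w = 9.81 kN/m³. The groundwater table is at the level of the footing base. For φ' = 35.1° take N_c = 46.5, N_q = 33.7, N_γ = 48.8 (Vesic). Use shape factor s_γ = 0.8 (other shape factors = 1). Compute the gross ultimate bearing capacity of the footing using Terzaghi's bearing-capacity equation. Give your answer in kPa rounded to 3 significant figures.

Overburden at base level: q = 20.2 × 1.7 = 34.34 kPa.
Below the base the soil is submerged, so the ½γBN_γ term uses γ' = 21.2 − 9.81 = 11.39 kN/m³.
Surcharge term q·N_q = 34.34 × 33.7 = 1157.3 kPa; self-weight term 0.5·γ·B·N_γ·s_γ = 0.5 × 11.39 × 4.1 × 48.8 × 0.8 = 911.56 kPa.
q_ult = 1157.3 + 911.56 = 2068.8 kPa.

q_ult ≈ 2070 kPa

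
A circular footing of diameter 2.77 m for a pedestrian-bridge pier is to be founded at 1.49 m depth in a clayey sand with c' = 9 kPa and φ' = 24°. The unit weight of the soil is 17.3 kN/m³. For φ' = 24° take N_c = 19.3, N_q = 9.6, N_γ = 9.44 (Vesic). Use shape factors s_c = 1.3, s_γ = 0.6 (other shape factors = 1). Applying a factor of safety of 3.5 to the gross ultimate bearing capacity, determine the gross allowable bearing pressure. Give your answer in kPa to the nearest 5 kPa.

q_all ≈ 175 kPa

Overburden at base level: q = 17.3 × 1.49 = 25.777 kPa.
Cohesion term c·N_c·s_c = 9 × 19.3 × 1.3 = 225.81 kPa; surcharge term q·N_q = 25.777 × 9.6 = 247.46 kPa; self-weight term 0.5·γ·B·N_γ·s_γ = 0.5 × 17.3 × 2.77 × 9.44 × 0.6 = 135.71 kPa.
q_ult = 225.81 + 247.46 + 135.71 = 608.98 kPa.
q_all = q_ult / FS = 608.98 / 3.5 = 173.99 kPa.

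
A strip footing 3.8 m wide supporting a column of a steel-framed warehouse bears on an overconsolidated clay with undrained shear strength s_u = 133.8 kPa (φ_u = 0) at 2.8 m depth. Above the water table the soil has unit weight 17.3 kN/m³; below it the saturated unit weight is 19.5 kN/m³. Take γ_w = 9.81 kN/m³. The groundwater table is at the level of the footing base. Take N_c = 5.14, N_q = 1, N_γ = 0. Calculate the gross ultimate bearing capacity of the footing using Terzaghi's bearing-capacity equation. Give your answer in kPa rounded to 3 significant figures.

q_ult ≈ 736 kPa

q = γ·D_f = 17.3 × 2.8 = 48.44 kPa.
c·N_c = 133.8 × 5.14 = 687.73 kPa
q·N_q = 48.44 × 1 = 48.44 kPa
q_ult = 687.73 + 48.44 = 736.17 kPa.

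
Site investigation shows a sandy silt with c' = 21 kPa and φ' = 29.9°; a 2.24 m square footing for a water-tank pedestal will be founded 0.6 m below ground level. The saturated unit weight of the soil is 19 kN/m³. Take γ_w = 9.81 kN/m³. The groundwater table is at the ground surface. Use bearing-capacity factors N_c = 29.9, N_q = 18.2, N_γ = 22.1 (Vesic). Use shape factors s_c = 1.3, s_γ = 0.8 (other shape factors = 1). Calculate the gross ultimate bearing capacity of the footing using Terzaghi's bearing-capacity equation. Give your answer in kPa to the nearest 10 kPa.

γ' = 19 − 9.81 = 9.19 kN/m³ (submerged throughout). q = 9.19 × 0.6 = 5.514 kPa; the same γ' applies in the ½γBN_γ term.
c·N_c·s_c = 21 × 29.9 × 1.3 = 816.27 kPa
q·N_q = 5.514 × 18.2 = 100.35 kPa
0.5·γ·B·N_γ·s_γ = 0.5 × 9.19 × 2.24 × 22.1 × 0.8 = 181.98 kPa
q_ult = 816.27 + 100.35 + 181.98 = 1098.6 kPa.

q_ult ≈ 1100 kPa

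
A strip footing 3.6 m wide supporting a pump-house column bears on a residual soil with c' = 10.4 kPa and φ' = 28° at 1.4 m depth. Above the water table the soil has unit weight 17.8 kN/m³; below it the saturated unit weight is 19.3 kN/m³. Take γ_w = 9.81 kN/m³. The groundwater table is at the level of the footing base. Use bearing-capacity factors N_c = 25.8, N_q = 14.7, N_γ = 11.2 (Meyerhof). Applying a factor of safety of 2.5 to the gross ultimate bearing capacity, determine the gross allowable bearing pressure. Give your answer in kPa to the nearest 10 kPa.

Effective surcharge at the founding depth q = γ·D_f = 17.8 × 1.4 = 24.92 kPa.
The water table coincides with the base, so in the self-weight term γ → γ' = 9.49 kN/m³.
q_ult = c·N_c + q·N_q + 0.5·γ·B·N_γ
     = 10.4 × 25.8 + 24.92 × 14.7 + 0.5 × 9.49 × 3.6 × 11.2
     = 268.32 + 366.32 + 191.32 = 825.96 kPa.
q_all = q_ult / FS = 825.96 / 2.5 = 330.38 kPa.

q_all ≈ 330 kPa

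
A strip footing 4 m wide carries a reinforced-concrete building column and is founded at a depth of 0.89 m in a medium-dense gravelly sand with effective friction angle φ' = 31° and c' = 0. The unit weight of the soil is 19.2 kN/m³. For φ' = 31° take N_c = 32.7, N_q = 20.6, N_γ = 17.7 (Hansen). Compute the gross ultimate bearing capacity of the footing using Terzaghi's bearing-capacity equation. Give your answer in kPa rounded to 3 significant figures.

Effective surcharge at the founding depth q = γ·D_f = 19.2 × 0.89 = 17.088 kPa.
q_ult = q·N_q + 0.5·γ·B·N_γ
     = 17.088 × 20.6 + 0.5 × 19.2 × 4 × 17.7
     = 352.01 + 679.68 = 1031.7 kPa.

q_ult ≈ 1030 kPa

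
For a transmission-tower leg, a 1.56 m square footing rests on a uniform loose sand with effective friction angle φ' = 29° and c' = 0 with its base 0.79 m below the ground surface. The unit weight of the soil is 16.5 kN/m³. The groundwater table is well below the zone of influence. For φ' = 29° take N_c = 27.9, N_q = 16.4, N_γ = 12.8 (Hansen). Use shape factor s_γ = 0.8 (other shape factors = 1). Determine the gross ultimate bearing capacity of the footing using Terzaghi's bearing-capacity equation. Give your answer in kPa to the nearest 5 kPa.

q_ult ≈ 345 kPa

Overburden at base level: q = 16.5 × 0.79 = 13.035 kPa.
Surcharge term q·N_q = 13.035 × 16.4 = 213.77 kPa; self-weight term 0.5·γ·B·N_γ·s_γ = 0.5 × 16.5 × 1.56 × 12.8 × 0.8 = 131.79 kPa.
q_ult = 213.77 + 131.79 = 345.56 kPa.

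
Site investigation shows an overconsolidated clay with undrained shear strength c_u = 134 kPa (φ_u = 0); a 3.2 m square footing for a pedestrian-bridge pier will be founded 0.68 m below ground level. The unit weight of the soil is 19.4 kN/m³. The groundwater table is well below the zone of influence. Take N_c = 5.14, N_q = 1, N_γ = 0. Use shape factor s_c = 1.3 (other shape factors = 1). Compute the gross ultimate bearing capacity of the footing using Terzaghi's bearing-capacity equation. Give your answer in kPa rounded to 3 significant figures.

q_ult ≈ 909 kPa

Overburden at base level: q = 19.4 × 0.68 = 13.192 kPa.
Cohesion term c·N_c·s_c = 134 × 5.14 × 1.3 = 895.39 kPa; surcharge term q·N_q = 13.192 × 1 = 13.192 kPa.
q_ult = 895.39 + 13.192 = 908.58 kPa.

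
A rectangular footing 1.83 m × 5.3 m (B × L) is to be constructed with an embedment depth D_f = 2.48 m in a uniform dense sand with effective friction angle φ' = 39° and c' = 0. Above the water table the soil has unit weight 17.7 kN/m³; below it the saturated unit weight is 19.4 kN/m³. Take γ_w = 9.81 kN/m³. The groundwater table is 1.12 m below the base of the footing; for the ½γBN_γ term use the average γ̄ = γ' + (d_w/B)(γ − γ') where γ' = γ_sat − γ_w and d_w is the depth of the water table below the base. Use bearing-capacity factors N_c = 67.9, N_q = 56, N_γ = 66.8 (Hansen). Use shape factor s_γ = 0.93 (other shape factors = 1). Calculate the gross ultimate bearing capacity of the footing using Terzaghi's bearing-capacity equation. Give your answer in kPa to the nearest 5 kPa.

Effective surcharge at the founding depth q = γ·D_f = 17.7 × 2.48 = 43.896 kPa.
With d_w = 1.12 m < B, γ̄ = 9.59 + (1.12/1.83) × (17.7 − 9.59) = 14.553 kN/m³.
q_ult = q·N_q + 0.5·γ·B·N_γ·s_γ
     = 43.896 × 56 + 0.5 × 14.553 × 1.83 × 66.8 × 0.93
     = 2458.2 + 827.27 = 3285.4 kPa.

q_ult ≈ 3285 kPa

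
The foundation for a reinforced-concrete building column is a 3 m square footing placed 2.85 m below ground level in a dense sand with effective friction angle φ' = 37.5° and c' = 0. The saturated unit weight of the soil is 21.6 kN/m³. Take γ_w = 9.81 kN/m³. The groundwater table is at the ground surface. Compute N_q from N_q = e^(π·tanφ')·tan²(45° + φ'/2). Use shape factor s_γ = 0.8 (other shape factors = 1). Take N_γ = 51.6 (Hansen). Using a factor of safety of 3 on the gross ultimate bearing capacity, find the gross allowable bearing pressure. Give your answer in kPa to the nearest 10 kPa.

q_all ≈ 760 kPa

N_q = e^(π·tan37.5°)·tan²(63.75°) = 45.81.
With the water table at the surface the whole profile is submerged: γ' = 21.6 − 9.81 = 11.79 kN/m³, so q = γ'·D_f = 33.602 kPa; the same γ' applies in the ½γBN_γ term.
q_ult = q·N_q + 0.5·γ·B·N_γ·s_γ
     = 33.602 × 45.811 + 0.5 × 11.79 × 3 × 51.6 × 0.8
     = 1539.3 + 730.04 = 2269.4 kPa.
q_all = 2269.4 / 3 = 756.46 kPa.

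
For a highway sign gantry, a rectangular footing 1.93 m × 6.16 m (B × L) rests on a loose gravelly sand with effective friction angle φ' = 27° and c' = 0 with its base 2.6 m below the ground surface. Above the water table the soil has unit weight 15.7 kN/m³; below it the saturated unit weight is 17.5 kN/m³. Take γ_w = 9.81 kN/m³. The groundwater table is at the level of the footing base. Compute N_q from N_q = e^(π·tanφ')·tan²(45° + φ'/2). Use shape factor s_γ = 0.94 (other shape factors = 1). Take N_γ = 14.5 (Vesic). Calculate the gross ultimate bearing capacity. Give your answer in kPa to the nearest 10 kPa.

tan27° = 0.5095, so N_q = e^(π×0.5095)·tan²(58.5°) = 4.957 × 2.663 = 13.2.
q = γ·D_f = 15.7 × 2.6 = 40.82 kPa.
For the ½γBN_γ term take γ' = 17.5 − 9.81 = 7.69 kN/m³ (soil below base is submerged).
q·N_q = 40.82 × 13.199 = 538.79 kPa
0.5·γ·B·N_γ·s_γ = 0.5 × 7.69 × 1.93 × 14.5 × 0.94 = 101.15 kPa
q_ult = 538.79 + 101.15 = 639.94 kPa.

q_ult ≈ 640 kPa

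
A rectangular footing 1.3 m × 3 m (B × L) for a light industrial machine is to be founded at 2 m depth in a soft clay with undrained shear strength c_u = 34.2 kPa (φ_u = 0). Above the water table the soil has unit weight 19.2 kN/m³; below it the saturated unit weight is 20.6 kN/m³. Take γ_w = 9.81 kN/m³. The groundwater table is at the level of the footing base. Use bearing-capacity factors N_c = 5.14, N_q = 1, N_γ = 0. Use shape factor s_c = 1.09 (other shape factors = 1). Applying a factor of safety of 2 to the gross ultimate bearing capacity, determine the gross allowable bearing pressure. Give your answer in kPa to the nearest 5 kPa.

q_all ≈ 115 kPa

Effective surcharge at the founding depth q = γ·D_f = 19.2 × 2 = 38.4 kPa.
q_ult = c·N_c·s_c + q·N_q
     = 34.2 × 5.14 × 1.09 + 38.4 × 1
     = 191.61 + 38.4 = 230.01 kPa.
q_all = q_ult / FS = 230.01 / 2 = 115 kPa.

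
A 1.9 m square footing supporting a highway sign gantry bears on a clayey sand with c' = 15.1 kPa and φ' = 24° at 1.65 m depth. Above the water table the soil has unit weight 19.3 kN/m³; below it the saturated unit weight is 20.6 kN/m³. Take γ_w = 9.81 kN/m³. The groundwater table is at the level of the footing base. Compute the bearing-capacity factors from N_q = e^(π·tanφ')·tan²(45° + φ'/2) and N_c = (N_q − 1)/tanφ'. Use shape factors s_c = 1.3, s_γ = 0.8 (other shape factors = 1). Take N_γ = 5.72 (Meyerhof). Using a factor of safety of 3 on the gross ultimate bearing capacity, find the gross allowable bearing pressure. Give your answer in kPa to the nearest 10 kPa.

q_all ≈ 240 kPa

N_q = e^(π·tan24°)·tan²(57°) = 9.6; N_c = (N_q − 1)/tanφ' = 19.32.
Effective surcharge at the founding depth q = γ·D_f = 19.3 × 1.65 = 31.845 kPa.
The water table coincides with the base, so in the self-weight term γ → γ' = 10.79 kN/m³.
q_ult = c·N_c·s_c + q·N_q + 0.5·γ·B·N_γ·s_γ
     = 15.1 × 19.324 × 1.3 + 31.845 × 9.6034 + 0.5 × 10.79 × 1.9 × 5.72 × 0.8
     = 379.32 + 305.82 + 46.906 = 732.05 kPa.
q_all = 732.05 / 3 = 244.02 kPa.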